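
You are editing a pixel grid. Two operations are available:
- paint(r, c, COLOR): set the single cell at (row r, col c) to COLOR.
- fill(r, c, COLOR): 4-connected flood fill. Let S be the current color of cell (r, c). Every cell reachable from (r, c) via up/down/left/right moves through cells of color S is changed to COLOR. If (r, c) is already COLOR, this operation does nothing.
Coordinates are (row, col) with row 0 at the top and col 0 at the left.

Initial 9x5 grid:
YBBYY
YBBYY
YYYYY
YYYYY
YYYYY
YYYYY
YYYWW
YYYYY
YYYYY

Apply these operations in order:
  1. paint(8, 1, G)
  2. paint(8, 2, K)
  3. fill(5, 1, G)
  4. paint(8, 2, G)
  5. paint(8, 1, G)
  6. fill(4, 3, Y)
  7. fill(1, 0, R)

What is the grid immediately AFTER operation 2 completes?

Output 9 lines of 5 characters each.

After op 1 paint(8,1,G):
YBBYY
YBBYY
YYYYY
YYYYY
YYYYY
YYYYY
YYYWW
YYYYY
YGYYY
After op 2 paint(8,2,K):
YBBYY
YBBYY
YYYYY
YYYYY
YYYYY
YYYYY
YYYWW
YYYYY
YGKYY

Answer: YBBYY
YBBYY
YYYYY
YYYYY
YYYYY
YYYYY
YYYWW
YYYYY
YGKYY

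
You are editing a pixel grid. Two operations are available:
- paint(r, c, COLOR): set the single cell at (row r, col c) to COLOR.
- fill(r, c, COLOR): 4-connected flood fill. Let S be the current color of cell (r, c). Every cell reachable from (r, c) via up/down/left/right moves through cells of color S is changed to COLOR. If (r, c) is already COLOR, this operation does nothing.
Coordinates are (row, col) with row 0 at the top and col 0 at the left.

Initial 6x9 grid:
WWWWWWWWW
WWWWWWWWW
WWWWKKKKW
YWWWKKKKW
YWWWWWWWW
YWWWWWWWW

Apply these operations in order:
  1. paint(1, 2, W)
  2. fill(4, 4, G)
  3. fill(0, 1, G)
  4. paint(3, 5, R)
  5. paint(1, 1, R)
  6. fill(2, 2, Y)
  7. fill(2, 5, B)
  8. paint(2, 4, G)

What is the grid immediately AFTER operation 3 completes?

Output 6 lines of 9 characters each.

Answer: GGGGGGGGG
GGGGGGGGG
GGGGKKKKG
YGGGKKKKG
YGGGGGGGG
YGGGGGGGG

Derivation:
After op 1 paint(1,2,W):
WWWWWWWWW
WWWWWWWWW
WWWWKKKKW
YWWWKKKKW
YWWWWWWWW
YWWWWWWWW
After op 2 fill(4,4,G) [43 cells changed]:
GGGGGGGGG
GGGGGGGGG
GGGGKKKKG
YGGGKKKKG
YGGGGGGGG
YGGGGGGGG
After op 3 fill(0,1,G) [0 cells changed]:
GGGGGGGGG
GGGGGGGGG
GGGGKKKKG
YGGGKKKKG
YGGGGGGGG
YGGGGGGGG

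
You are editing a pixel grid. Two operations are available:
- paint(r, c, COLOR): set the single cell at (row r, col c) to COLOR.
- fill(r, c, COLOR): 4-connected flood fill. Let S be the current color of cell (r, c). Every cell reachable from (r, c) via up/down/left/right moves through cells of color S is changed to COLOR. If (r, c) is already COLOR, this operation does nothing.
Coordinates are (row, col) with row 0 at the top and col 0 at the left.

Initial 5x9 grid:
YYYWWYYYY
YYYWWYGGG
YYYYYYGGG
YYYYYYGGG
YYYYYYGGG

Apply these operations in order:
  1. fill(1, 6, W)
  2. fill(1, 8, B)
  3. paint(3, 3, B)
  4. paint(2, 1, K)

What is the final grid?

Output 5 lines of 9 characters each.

Answer: YYYWWYYYY
YYYWWYBBB
YKYYYYBBB
YYYBYYBBB
YYYYYYBBB

Derivation:
After op 1 fill(1,6,W) [12 cells changed]:
YYYWWYYYY
YYYWWYWWW
YYYYYYWWW
YYYYYYWWW
YYYYYYWWW
After op 2 fill(1,8,B) [12 cells changed]:
YYYWWYYYY
YYYWWYBBB
YYYYYYBBB
YYYYYYBBB
YYYYYYBBB
After op 3 paint(3,3,B):
YYYWWYYYY
YYYWWYBBB
YYYYYYBBB
YYYBYYBBB
YYYYYYBBB
After op 4 paint(2,1,K):
YYYWWYYYY
YYYWWYBBB
YKYYYYBBB
YYYBYYBBB
YYYYYYBBB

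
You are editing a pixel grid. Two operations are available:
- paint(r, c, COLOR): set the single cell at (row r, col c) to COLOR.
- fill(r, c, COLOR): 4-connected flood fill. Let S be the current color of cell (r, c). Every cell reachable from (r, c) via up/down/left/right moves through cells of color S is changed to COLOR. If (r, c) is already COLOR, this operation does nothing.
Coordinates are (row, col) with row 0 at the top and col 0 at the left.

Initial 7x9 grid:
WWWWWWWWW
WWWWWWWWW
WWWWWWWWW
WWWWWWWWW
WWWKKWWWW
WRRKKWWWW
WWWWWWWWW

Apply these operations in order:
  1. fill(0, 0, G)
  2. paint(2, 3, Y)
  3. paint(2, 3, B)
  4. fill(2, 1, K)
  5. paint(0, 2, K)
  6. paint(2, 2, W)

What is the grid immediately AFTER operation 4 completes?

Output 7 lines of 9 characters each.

After op 1 fill(0,0,G) [57 cells changed]:
GGGGGGGGG
GGGGGGGGG
GGGGGGGGG
GGGGGGGGG
GGGKKGGGG
GRRKKGGGG
GGGGGGGGG
After op 2 paint(2,3,Y):
GGGGGGGGG
GGGGGGGGG
GGGYGGGGG
GGGGGGGGG
GGGKKGGGG
GRRKKGGGG
GGGGGGGGG
After op 3 paint(2,3,B):
GGGGGGGGG
GGGGGGGGG
GGGBGGGGG
GGGGGGGGG
GGGKKGGGG
GRRKKGGGG
GGGGGGGGG
After op 4 fill(2,1,K) [56 cells changed]:
KKKKKKKKK
KKKKKKKKK
KKKBKKKKK
KKKKKKKKK
KKKKKKKKK
KRRKKKKKK
KKKKKKKKK

Answer: KKKKKKKKK
KKKKKKKKK
KKKBKKKKK
KKKKKKKKK
KKKKKKKKK
KRRKKKKKK
KKKKKKKKK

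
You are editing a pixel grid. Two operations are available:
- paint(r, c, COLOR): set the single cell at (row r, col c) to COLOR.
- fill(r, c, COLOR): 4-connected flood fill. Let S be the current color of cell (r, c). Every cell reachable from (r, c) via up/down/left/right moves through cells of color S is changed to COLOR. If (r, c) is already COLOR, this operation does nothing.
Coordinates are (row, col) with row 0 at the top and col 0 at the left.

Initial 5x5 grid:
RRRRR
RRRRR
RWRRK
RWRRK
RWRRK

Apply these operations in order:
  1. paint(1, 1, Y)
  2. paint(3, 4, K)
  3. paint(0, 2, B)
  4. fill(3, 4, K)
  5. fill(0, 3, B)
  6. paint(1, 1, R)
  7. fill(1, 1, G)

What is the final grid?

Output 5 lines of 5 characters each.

After op 1 paint(1,1,Y):
RRRRR
RYRRR
RWRRK
RWRRK
RWRRK
After op 2 paint(3,4,K):
RRRRR
RYRRR
RWRRK
RWRRK
RWRRK
After op 3 paint(0,2,B):
RRBRR
RYRRR
RWRRK
RWRRK
RWRRK
After op 4 fill(3,4,K) [0 cells changed]:
RRBRR
RYRRR
RWRRK
RWRRK
RWRRK
After op 5 fill(0,3,B) [11 cells changed]:
RRBBB
RYBBB
RWBBK
RWBBK
RWBBK
After op 6 paint(1,1,R):
RRBBB
RRBBB
RWBBK
RWBBK
RWBBK
After op 7 fill(1,1,G) [7 cells changed]:
GGBBB
GGBBB
GWBBK
GWBBK
GWBBK

Answer: GGBBB
GGBBB
GWBBK
GWBBK
GWBBK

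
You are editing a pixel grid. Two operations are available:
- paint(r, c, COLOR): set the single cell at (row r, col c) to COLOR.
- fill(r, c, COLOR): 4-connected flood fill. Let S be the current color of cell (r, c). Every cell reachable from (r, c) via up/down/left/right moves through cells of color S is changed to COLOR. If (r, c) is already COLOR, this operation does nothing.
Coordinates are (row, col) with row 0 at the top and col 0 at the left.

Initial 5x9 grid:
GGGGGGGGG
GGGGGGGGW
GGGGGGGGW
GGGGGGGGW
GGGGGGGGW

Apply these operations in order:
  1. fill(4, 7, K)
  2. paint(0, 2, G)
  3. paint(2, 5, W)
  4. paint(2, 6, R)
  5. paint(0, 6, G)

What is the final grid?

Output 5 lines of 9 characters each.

After op 1 fill(4,7,K) [41 cells changed]:
KKKKKKKKK
KKKKKKKKW
KKKKKKKKW
KKKKKKKKW
KKKKKKKKW
After op 2 paint(0,2,G):
KKGKKKKKK
KKKKKKKKW
KKKKKKKKW
KKKKKKKKW
KKKKKKKKW
After op 3 paint(2,5,W):
KKGKKKKKK
KKKKKKKKW
KKKKKWKKW
KKKKKKKKW
KKKKKKKKW
After op 4 paint(2,6,R):
KKGKKKKKK
KKKKKKKKW
KKKKKWRKW
KKKKKKKKW
KKKKKKKKW
After op 5 paint(0,6,G):
KKGKKKGKK
KKKKKKKKW
KKKKKWRKW
KKKKKKKKW
KKKKKKKKW

Answer: KKGKKKGKK
KKKKKKKKW
KKKKKWRKW
KKKKKKKKW
KKKKKKKKW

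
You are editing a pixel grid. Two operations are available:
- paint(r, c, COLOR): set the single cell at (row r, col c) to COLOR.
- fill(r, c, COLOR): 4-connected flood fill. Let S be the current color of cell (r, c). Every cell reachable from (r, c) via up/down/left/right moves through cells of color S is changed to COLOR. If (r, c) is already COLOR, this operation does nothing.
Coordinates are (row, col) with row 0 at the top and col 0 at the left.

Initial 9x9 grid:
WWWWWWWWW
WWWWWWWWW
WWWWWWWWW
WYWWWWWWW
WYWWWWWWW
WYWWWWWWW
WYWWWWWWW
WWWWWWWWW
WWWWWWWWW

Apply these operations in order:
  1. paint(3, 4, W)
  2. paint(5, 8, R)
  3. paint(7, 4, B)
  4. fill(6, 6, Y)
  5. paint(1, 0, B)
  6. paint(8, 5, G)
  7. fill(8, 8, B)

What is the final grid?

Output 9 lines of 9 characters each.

Answer: BBBBBBBBB
BBBBBBBBB
BBBBBBBBB
BBBBBBBBB
BBBBBBBBB
BBBBBBBBR
BBBBBBBBB
BBBBBBBBB
BBBBBGBBB

Derivation:
After op 1 paint(3,4,W):
WWWWWWWWW
WWWWWWWWW
WWWWWWWWW
WYWWWWWWW
WYWWWWWWW
WYWWWWWWW
WYWWWWWWW
WWWWWWWWW
WWWWWWWWW
After op 2 paint(5,8,R):
WWWWWWWWW
WWWWWWWWW
WWWWWWWWW
WYWWWWWWW
WYWWWWWWW
WYWWWWWWR
WYWWWWWWW
WWWWWWWWW
WWWWWWWWW
After op 3 paint(7,4,B):
WWWWWWWWW
WWWWWWWWW
WWWWWWWWW
WYWWWWWWW
WYWWWWWWW
WYWWWWWWR
WYWWWWWWW
WWWWBWWWW
WWWWWWWWW
After op 4 fill(6,6,Y) [75 cells changed]:
YYYYYYYYY
YYYYYYYYY
YYYYYYYYY
YYYYYYYYY
YYYYYYYYY
YYYYYYYYR
YYYYYYYYY
YYYYBYYYY
YYYYYYYYY
After op 5 paint(1,0,B):
YYYYYYYYY
BYYYYYYYY
YYYYYYYYY
YYYYYYYYY
YYYYYYYYY
YYYYYYYYR
YYYYYYYYY
YYYYBYYYY
YYYYYYYYY
After op 6 paint(8,5,G):
YYYYYYYYY
BYYYYYYYY
YYYYYYYYY
YYYYYYYYY
YYYYYYYYY
YYYYYYYYR
YYYYYYYYY
YYYYBYYYY
YYYYYGYYY
After op 7 fill(8,8,B) [77 cells changed]:
BBBBBBBBB
BBBBBBBBB
BBBBBBBBB
BBBBBBBBB
BBBBBBBBB
BBBBBBBBR
BBBBBBBBB
BBBBBBBBB
BBBBBGBBB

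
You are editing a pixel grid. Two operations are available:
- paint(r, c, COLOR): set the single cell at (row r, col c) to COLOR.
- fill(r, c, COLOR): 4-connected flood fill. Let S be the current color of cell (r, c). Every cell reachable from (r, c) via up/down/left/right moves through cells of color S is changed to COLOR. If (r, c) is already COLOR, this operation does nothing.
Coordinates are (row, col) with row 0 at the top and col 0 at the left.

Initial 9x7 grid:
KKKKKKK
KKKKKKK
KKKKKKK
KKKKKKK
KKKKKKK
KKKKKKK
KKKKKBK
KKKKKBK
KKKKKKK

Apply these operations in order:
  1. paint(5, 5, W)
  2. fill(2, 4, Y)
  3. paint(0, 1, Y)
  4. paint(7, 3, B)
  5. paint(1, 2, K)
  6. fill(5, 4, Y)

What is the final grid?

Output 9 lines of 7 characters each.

Answer: YYYYYYY
YYKYYYY
YYYYYYY
YYYYYYY
YYYYYYY
YYYYYWY
YYYYYBY
YYYBYBY
YYYYYYY

Derivation:
After op 1 paint(5,5,W):
KKKKKKK
KKKKKKK
KKKKKKK
KKKKKKK
KKKKKKK
KKKKKWK
KKKKKBK
KKKKKBK
KKKKKKK
After op 2 fill(2,4,Y) [60 cells changed]:
YYYYYYY
YYYYYYY
YYYYYYY
YYYYYYY
YYYYYYY
YYYYYWY
YYYYYBY
YYYYYBY
YYYYYYY
After op 3 paint(0,1,Y):
YYYYYYY
YYYYYYY
YYYYYYY
YYYYYYY
YYYYYYY
YYYYYWY
YYYYYBY
YYYYYBY
YYYYYYY
After op 4 paint(7,3,B):
YYYYYYY
YYYYYYY
YYYYYYY
YYYYYYY
YYYYYYY
YYYYYWY
YYYYYBY
YYYBYBY
YYYYYYY
After op 5 paint(1,2,K):
YYYYYYY
YYKYYYY
YYYYYYY
YYYYYYY
YYYYYYY
YYYYYWY
YYYYYBY
YYYBYBY
YYYYYYY
After op 6 fill(5,4,Y) [0 cells changed]:
YYYYYYY
YYKYYYY
YYYYYYY
YYYYYYY
YYYYYYY
YYYYYWY
YYYYYBY
YYYBYBY
YYYYYYY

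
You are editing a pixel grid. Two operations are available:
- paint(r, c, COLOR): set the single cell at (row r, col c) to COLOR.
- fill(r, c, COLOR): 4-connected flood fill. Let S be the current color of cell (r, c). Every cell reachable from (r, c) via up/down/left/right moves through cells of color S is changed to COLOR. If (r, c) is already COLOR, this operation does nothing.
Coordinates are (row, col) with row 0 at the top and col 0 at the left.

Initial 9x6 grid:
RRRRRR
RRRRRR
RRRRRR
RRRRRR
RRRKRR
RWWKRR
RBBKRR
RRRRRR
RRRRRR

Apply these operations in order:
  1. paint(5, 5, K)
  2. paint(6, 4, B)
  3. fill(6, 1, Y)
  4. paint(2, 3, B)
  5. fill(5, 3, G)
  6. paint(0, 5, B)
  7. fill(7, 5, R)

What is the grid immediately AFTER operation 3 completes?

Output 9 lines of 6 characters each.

Answer: RRRRRR
RRRRRR
RRRRRR
RRRRRR
RRRKRR
RWWKRK
RYYKBR
RRRRRR
RRRRRR

Derivation:
After op 1 paint(5,5,K):
RRRRRR
RRRRRR
RRRRRR
RRRRRR
RRRKRR
RWWKRK
RBBKRR
RRRRRR
RRRRRR
After op 2 paint(6,4,B):
RRRRRR
RRRRRR
RRRRRR
RRRRRR
RRRKRR
RWWKRK
RBBKBR
RRRRRR
RRRRRR
After op 3 fill(6,1,Y) [2 cells changed]:
RRRRRR
RRRRRR
RRRRRR
RRRRRR
RRRKRR
RWWKRK
RYYKBR
RRRRRR
RRRRRR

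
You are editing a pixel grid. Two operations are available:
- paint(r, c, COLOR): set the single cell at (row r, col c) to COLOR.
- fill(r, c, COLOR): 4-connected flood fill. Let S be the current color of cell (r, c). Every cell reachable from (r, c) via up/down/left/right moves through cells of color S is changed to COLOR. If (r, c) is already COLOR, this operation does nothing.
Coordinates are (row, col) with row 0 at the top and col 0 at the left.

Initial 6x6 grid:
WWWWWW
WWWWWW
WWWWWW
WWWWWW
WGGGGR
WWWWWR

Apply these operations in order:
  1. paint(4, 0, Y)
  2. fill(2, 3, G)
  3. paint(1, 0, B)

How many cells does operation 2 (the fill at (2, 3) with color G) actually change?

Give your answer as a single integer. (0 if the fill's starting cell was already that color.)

Answer: 24

Derivation:
After op 1 paint(4,0,Y):
WWWWWW
WWWWWW
WWWWWW
WWWWWW
YGGGGR
WWWWWR
After op 2 fill(2,3,G) [24 cells changed]:
GGGGGG
GGGGGG
GGGGGG
GGGGGG
YGGGGR
WWWWWR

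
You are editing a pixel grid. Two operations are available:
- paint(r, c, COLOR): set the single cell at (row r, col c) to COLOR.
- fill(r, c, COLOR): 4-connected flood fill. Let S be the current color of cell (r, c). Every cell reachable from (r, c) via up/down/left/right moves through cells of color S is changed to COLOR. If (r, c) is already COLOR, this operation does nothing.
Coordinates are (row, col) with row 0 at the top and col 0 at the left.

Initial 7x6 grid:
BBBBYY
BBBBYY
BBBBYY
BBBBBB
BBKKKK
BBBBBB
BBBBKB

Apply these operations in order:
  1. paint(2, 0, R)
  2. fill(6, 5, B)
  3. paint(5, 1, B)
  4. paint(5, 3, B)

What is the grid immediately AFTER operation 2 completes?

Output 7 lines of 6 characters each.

Answer: BBBBYY
BBBBYY
RBBBYY
BBBBBB
BBKKKK
BBBBBB
BBBBKB

Derivation:
After op 1 paint(2,0,R):
BBBBYY
BBBBYY
RBBBYY
BBBBBB
BBKKKK
BBBBBB
BBBBKB
After op 2 fill(6,5,B) [0 cells changed]:
BBBBYY
BBBBYY
RBBBYY
BBBBBB
BBKKKK
BBBBBB
BBBBKB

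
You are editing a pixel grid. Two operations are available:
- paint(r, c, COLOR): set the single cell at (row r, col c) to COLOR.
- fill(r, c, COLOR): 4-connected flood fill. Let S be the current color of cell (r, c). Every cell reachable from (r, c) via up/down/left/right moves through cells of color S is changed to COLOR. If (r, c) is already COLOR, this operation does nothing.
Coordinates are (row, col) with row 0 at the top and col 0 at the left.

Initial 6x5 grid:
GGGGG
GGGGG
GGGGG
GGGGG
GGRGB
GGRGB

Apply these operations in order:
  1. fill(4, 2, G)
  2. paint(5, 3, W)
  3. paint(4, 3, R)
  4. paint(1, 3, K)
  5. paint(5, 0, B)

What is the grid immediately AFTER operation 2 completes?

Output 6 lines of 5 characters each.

After op 1 fill(4,2,G) [2 cells changed]:
GGGGG
GGGGG
GGGGG
GGGGG
GGGGB
GGGGB
After op 2 paint(5,3,W):
GGGGG
GGGGG
GGGGG
GGGGG
GGGGB
GGGWB

Answer: GGGGG
GGGGG
GGGGG
GGGGG
GGGGB
GGGWB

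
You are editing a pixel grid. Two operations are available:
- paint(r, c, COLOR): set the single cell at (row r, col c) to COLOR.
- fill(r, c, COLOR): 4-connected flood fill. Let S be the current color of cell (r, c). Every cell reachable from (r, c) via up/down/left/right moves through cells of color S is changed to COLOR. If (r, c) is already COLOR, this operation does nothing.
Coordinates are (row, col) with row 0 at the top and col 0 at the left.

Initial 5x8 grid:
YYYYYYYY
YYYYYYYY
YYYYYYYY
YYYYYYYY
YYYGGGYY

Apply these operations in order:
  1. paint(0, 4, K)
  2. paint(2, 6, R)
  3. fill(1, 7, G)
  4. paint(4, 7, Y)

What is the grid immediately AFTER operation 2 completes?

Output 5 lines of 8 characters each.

After op 1 paint(0,4,K):
YYYYKYYY
YYYYYYYY
YYYYYYYY
YYYYYYYY
YYYGGGYY
After op 2 paint(2,6,R):
YYYYKYYY
YYYYYYYY
YYYYYYRY
YYYYYYYY
YYYGGGYY

Answer: YYYYKYYY
YYYYYYYY
YYYYYYRY
YYYYYYYY
YYYGGGYY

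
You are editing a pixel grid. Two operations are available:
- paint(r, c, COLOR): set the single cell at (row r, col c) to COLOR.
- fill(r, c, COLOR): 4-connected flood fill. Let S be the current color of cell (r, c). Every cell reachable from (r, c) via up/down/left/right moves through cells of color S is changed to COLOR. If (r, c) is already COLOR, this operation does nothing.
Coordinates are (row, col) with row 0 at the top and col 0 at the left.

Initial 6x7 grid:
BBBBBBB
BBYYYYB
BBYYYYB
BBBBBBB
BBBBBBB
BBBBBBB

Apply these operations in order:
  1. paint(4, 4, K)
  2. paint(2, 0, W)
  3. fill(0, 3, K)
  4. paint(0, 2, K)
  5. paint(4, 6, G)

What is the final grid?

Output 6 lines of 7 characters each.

After op 1 paint(4,4,K):
BBBBBBB
BBYYYYB
BBYYYYB
BBBBBBB
BBBBKBB
BBBBBBB
After op 2 paint(2,0,W):
BBBBBBB
BBYYYYB
WBYYYYB
BBBBBBB
BBBBKBB
BBBBBBB
After op 3 fill(0,3,K) [32 cells changed]:
KKKKKKK
KKYYYYK
WKYYYYK
KKKKKKK
KKKKKKK
KKKKKKK
After op 4 paint(0,2,K):
KKKKKKK
KKYYYYK
WKYYYYK
KKKKKKK
KKKKKKK
KKKKKKK
After op 5 paint(4,6,G):
KKKKKKK
KKYYYYK
WKYYYYK
KKKKKKK
KKKKKKG
KKKKKKK

Answer: KKKKKKK
KKYYYYK
WKYYYYK
KKKKKKK
KKKKKKG
KKKKKKK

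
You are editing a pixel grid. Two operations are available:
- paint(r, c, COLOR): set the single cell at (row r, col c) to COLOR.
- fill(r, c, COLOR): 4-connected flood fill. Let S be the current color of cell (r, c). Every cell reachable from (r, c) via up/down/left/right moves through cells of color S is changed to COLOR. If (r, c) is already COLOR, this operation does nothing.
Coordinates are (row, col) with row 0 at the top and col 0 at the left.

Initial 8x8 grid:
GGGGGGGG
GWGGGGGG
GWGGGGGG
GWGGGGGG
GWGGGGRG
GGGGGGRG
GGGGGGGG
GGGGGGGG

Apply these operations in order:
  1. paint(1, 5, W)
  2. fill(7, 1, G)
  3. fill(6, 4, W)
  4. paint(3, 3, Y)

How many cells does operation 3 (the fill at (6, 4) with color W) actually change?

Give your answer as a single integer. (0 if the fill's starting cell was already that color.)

After op 1 paint(1,5,W):
GGGGGGGG
GWGGGWGG
GWGGGGGG
GWGGGGGG
GWGGGGRG
GGGGGGRG
GGGGGGGG
GGGGGGGG
After op 2 fill(7,1,G) [0 cells changed]:
GGGGGGGG
GWGGGWGG
GWGGGGGG
GWGGGGGG
GWGGGGRG
GGGGGGRG
GGGGGGGG
GGGGGGGG
After op 3 fill(6,4,W) [57 cells changed]:
WWWWWWWW
WWWWWWWW
WWWWWWWW
WWWWWWWW
WWWWWWRW
WWWWWWRW
WWWWWWWW
WWWWWWWW

Answer: 57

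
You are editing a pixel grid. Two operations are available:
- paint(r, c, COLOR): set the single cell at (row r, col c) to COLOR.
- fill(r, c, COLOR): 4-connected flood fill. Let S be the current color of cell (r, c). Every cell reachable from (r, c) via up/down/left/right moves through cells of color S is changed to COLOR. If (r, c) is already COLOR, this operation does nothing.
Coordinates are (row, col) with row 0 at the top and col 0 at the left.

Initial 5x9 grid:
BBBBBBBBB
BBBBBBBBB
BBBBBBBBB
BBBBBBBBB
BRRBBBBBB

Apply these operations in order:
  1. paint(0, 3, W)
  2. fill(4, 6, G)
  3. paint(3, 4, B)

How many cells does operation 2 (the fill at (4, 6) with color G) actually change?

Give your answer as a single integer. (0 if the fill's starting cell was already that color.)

Answer: 42

Derivation:
After op 1 paint(0,3,W):
BBBWBBBBB
BBBBBBBBB
BBBBBBBBB
BBBBBBBBB
BRRBBBBBB
After op 2 fill(4,6,G) [42 cells changed]:
GGGWGGGGG
GGGGGGGGG
GGGGGGGGG
GGGGGGGGG
GRRGGGGGG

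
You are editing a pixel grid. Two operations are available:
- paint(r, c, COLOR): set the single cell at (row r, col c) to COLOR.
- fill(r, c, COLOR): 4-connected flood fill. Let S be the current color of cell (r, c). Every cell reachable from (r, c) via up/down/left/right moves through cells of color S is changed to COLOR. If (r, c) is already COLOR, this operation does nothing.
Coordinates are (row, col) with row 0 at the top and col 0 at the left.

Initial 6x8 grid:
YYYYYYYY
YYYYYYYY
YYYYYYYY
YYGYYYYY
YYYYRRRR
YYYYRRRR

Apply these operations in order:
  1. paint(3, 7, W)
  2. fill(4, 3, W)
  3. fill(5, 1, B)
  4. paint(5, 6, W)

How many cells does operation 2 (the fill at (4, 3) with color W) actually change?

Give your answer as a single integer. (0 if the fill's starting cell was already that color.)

Answer: 38

Derivation:
After op 1 paint(3,7,W):
YYYYYYYY
YYYYYYYY
YYYYYYYY
YYGYYYYW
YYYYRRRR
YYYYRRRR
After op 2 fill(4,3,W) [38 cells changed]:
WWWWWWWW
WWWWWWWW
WWWWWWWW
WWGWWWWW
WWWWRRRR
WWWWRRRR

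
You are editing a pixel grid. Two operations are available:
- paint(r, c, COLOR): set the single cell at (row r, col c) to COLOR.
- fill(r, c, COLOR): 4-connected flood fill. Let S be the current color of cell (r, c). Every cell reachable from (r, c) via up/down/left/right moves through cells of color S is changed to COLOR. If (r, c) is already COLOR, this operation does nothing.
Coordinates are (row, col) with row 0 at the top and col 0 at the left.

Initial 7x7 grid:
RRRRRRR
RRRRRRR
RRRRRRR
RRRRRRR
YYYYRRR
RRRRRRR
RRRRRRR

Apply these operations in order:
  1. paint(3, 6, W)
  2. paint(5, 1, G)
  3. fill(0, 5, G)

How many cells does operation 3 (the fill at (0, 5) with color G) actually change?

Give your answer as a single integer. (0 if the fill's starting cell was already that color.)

Answer: 43

Derivation:
After op 1 paint(3,6,W):
RRRRRRR
RRRRRRR
RRRRRRR
RRRRRRW
YYYYRRR
RRRRRRR
RRRRRRR
After op 2 paint(5,1,G):
RRRRRRR
RRRRRRR
RRRRRRR
RRRRRRW
YYYYRRR
RGRRRRR
RRRRRRR
After op 3 fill(0,5,G) [43 cells changed]:
GGGGGGG
GGGGGGG
GGGGGGG
GGGGGGW
YYYYGGG
GGGGGGG
GGGGGGG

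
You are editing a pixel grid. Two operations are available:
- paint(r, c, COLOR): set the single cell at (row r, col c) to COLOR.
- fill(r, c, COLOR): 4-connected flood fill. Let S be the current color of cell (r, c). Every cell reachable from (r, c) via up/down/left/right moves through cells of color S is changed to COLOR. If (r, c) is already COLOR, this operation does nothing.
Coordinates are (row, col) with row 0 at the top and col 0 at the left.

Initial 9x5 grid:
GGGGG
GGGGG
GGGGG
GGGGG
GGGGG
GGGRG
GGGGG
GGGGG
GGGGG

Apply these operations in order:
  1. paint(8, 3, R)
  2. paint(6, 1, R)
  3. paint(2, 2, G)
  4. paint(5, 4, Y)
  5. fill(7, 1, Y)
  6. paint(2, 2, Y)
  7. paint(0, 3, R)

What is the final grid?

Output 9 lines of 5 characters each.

Answer: YYYRY
YYYYY
YYYYY
YYYYY
YYYYY
YYYRY
YRYYY
YYYYY
YYYRY

Derivation:
After op 1 paint(8,3,R):
GGGGG
GGGGG
GGGGG
GGGGG
GGGGG
GGGRG
GGGGG
GGGGG
GGGRG
After op 2 paint(6,1,R):
GGGGG
GGGGG
GGGGG
GGGGG
GGGGG
GGGRG
GRGGG
GGGGG
GGGRG
After op 3 paint(2,2,G):
GGGGG
GGGGG
GGGGG
GGGGG
GGGGG
GGGRG
GRGGG
GGGGG
GGGRG
After op 4 paint(5,4,Y):
GGGGG
GGGGG
GGGGG
GGGGG
GGGGG
GGGRY
GRGGG
GGGGG
GGGRG
After op 5 fill(7,1,Y) [41 cells changed]:
YYYYY
YYYYY
YYYYY
YYYYY
YYYYY
YYYRY
YRYYY
YYYYY
YYYRY
After op 6 paint(2,2,Y):
YYYYY
YYYYY
YYYYY
YYYYY
YYYYY
YYYRY
YRYYY
YYYYY
YYYRY
After op 7 paint(0,3,R):
YYYRY
YYYYY
YYYYY
YYYYY
YYYYY
YYYRY
YRYYY
YYYYY
YYYRY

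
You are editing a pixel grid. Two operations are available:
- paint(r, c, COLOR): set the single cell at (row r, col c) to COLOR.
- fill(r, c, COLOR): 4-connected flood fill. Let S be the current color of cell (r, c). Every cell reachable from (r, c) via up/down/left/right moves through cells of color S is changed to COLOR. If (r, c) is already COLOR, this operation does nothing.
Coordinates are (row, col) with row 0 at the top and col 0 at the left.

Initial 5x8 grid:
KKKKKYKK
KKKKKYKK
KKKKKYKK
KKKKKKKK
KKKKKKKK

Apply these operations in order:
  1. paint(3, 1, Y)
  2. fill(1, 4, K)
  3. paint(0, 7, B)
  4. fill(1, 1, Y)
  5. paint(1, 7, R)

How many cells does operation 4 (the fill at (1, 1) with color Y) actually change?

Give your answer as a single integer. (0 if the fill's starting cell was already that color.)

After op 1 paint(3,1,Y):
KKKKKYKK
KKKKKYKK
KKKKKYKK
KYKKKKKK
KKKKKKKK
After op 2 fill(1,4,K) [0 cells changed]:
KKKKKYKK
KKKKKYKK
KKKKKYKK
KYKKKKKK
KKKKKKKK
After op 3 paint(0,7,B):
KKKKKYKB
KKKKKYKK
KKKKKYKK
KYKKKKKK
KKKKKKKK
After op 4 fill(1,1,Y) [35 cells changed]:
YYYYYYYB
YYYYYYYY
YYYYYYYY
YYYYYYYY
YYYYYYYY

Answer: 35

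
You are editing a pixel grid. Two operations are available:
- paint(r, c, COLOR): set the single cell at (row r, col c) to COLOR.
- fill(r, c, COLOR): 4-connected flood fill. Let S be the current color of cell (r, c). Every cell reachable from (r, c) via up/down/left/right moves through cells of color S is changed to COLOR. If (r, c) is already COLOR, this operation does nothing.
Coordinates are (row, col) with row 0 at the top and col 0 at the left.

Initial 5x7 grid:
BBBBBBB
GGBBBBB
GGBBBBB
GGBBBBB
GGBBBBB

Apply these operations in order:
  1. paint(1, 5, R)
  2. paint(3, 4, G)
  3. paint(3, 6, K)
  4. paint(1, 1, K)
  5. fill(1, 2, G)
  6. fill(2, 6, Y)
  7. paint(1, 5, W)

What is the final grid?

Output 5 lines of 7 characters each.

Answer: YYYYYYY
YKYYYWY
YYYYYYY
YYYYYYK
YYYYYYY

Derivation:
After op 1 paint(1,5,R):
BBBBBBB
GGBBBRB
GGBBBBB
GGBBBBB
GGBBBBB
After op 2 paint(3,4,G):
BBBBBBB
GGBBBRB
GGBBBBB
GGBBGBB
GGBBBBB
After op 3 paint(3,6,K):
BBBBBBB
GGBBBRB
GGBBBBB
GGBBGBK
GGBBBBB
After op 4 paint(1,1,K):
BBBBBBB
GKBBBRB
GGBBBBB
GGBBGBK
GGBBBBB
After op 5 fill(1,2,G) [24 cells changed]:
GGGGGGG
GKGGGRG
GGGGGGG
GGGGGGK
GGGGGGG
After op 6 fill(2,6,Y) [32 cells changed]:
YYYYYYY
YKYYYRY
YYYYYYY
YYYYYYK
YYYYYYY
After op 7 paint(1,5,W):
YYYYYYY
YKYYYWY
YYYYYYY
YYYYYYK
YYYYYYY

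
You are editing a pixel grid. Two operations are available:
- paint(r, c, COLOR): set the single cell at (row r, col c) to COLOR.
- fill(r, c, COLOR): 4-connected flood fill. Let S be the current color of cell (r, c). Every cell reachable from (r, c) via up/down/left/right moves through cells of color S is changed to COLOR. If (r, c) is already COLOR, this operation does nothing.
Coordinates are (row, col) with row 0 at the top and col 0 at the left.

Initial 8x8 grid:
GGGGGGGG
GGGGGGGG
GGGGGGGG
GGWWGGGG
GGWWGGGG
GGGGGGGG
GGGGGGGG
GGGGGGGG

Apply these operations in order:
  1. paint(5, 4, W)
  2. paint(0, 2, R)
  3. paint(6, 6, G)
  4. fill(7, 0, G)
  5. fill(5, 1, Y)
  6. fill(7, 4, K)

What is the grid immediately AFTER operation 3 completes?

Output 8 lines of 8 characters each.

Answer: GGRGGGGG
GGGGGGGG
GGGGGGGG
GGWWGGGG
GGWWGGGG
GGGGWGGG
GGGGGGGG
GGGGGGGG

Derivation:
After op 1 paint(5,4,W):
GGGGGGGG
GGGGGGGG
GGGGGGGG
GGWWGGGG
GGWWGGGG
GGGGWGGG
GGGGGGGG
GGGGGGGG
After op 2 paint(0,2,R):
GGRGGGGG
GGGGGGGG
GGGGGGGG
GGWWGGGG
GGWWGGGG
GGGGWGGG
GGGGGGGG
GGGGGGGG
After op 3 paint(6,6,G):
GGRGGGGG
GGGGGGGG
GGGGGGGG
GGWWGGGG
GGWWGGGG
GGGGWGGG
GGGGGGGG
GGGGGGGG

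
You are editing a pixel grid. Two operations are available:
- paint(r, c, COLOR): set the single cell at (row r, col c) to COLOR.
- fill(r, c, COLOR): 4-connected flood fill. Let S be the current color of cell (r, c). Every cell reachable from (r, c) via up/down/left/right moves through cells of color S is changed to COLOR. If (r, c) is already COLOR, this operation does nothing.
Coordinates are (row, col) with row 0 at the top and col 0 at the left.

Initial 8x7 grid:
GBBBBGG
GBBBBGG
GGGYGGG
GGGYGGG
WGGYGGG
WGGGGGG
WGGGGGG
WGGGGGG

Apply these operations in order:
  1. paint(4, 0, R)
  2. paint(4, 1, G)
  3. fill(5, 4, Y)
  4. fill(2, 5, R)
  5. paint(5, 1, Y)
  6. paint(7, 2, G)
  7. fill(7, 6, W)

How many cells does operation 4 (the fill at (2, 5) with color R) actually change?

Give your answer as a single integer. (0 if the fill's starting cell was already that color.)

Answer: 44

Derivation:
After op 1 paint(4,0,R):
GBBBBGG
GBBBBGG
GGGYGGG
GGGYGGG
RGGYGGG
WGGGGGG
WGGGGGG
WGGGGGG
After op 2 paint(4,1,G):
GBBBBGG
GBBBBGG
GGGYGGG
GGGYGGG
RGGYGGG
WGGGGGG
WGGGGGG
WGGGGGG
After op 3 fill(5,4,Y) [41 cells changed]:
YBBBBYY
YBBBBYY
YYYYYYY
YYYYYYY
RYYYYYY
WYYYYYY
WYYYYYY
WYYYYYY
After op 4 fill(2,5,R) [44 cells changed]:
RBBBBRR
RBBBBRR
RRRRRRR
RRRRRRR
RRRRRRR
WRRRRRR
WRRRRRR
WRRRRRR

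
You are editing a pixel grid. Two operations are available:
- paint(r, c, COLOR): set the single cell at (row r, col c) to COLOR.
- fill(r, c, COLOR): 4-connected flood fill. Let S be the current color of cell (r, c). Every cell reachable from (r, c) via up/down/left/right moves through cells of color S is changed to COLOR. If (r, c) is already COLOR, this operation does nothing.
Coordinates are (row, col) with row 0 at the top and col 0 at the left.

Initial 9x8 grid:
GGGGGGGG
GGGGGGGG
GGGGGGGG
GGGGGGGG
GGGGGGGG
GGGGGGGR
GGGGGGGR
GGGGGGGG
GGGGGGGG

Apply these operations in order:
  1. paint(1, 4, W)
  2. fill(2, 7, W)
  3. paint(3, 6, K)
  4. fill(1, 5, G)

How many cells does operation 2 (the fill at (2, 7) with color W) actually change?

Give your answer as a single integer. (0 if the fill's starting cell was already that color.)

After op 1 paint(1,4,W):
GGGGGGGG
GGGGWGGG
GGGGGGGG
GGGGGGGG
GGGGGGGG
GGGGGGGR
GGGGGGGR
GGGGGGGG
GGGGGGGG
After op 2 fill(2,7,W) [69 cells changed]:
WWWWWWWW
WWWWWWWW
WWWWWWWW
WWWWWWWW
WWWWWWWW
WWWWWWWR
WWWWWWWR
WWWWWWWW
WWWWWWWW

Answer: 69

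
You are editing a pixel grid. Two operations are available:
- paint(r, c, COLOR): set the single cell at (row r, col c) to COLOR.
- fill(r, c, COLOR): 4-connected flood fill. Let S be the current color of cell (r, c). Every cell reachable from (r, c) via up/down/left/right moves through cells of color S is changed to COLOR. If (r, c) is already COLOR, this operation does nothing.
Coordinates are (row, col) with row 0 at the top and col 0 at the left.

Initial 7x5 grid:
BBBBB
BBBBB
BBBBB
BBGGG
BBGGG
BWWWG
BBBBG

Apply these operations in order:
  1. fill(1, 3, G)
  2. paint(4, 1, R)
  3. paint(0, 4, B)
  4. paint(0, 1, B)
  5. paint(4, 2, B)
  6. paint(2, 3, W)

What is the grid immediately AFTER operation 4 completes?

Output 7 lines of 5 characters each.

After op 1 fill(1,3,G) [24 cells changed]:
GGGGG
GGGGG
GGGGG
GGGGG
GGGGG
GWWWG
GGGGG
After op 2 paint(4,1,R):
GGGGG
GGGGG
GGGGG
GGGGG
GRGGG
GWWWG
GGGGG
After op 3 paint(0,4,B):
GGGGB
GGGGG
GGGGG
GGGGG
GRGGG
GWWWG
GGGGG
After op 4 paint(0,1,B):
GBGGB
GGGGG
GGGGG
GGGGG
GRGGG
GWWWG
GGGGG

Answer: GBGGB
GGGGG
GGGGG
GGGGG
GRGGG
GWWWG
GGGGG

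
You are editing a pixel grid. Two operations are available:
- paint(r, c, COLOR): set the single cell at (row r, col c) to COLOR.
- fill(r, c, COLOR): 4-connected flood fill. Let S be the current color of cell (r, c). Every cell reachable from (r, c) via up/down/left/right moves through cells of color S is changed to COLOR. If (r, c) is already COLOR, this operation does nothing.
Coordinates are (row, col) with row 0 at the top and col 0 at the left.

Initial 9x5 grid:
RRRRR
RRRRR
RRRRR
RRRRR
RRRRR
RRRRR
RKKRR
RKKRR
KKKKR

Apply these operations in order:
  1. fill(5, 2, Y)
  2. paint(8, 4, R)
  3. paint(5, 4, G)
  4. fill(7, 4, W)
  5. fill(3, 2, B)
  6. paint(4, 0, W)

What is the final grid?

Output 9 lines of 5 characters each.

After op 1 fill(5,2,Y) [37 cells changed]:
YYYYY
YYYYY
YYYYY
YYYYY
YYYYY
YYYYY
YKKYY
YKKYY
KKKKY
After op 2 paint(8,4,R):
YYYYY
YYYYY
YYYYY
YYYYY
YYYYY
YYYYY
YKKYY
YKKYY
KKKKR
After op 3 paint(5,4,G):
YYYYY
YYYYY
YYYYY
YYYYY
YYYYY
YYYYG
YKKYY
YKKYY
KKKKR
After op 4 fill(7,4,W) [35 cells changed]:
WWWWW
WWWWW
WWWWW
WWWWW
WWWWW
WWWWG
WKKWW
WKKWW
KKKKR
After op 5 fill(3,2,B) [35 cells changed]:
BBBBB
BBBBB
BBBBB
BBBBB
BBBBB
BBBBG
BKKBB
BKKBB
KKKKR
After op 6 paint(4,0,W):
BBBBB
BBBBB
BBBBB
BBBBB
WBBBB
BBBBG
BKKBB
BKKBB
KKKKR

Answer: BBBBB
BBBBB
BBBBB
BBBBB
WBBBB
BBBBG
BKKBB
BKKBB
KKKKR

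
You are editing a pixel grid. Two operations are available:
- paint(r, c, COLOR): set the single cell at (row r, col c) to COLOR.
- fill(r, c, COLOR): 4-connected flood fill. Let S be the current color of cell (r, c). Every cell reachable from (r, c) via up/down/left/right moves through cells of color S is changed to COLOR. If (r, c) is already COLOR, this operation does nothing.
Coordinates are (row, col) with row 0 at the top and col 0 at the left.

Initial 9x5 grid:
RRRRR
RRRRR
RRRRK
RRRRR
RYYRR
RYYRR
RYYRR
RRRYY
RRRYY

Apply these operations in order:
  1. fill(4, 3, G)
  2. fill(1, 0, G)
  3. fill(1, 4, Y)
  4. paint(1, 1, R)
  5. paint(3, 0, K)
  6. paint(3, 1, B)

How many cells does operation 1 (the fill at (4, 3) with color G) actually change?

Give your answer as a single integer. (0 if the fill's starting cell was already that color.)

Answer: 34

Derivation:
After op 1 fill(4,3,G) [34 cells changed]:
GGGGG
GGGGG
GGGGK
GGGGG
GYYGG
GYYGG
GYYGG
GGGYY
GGGYY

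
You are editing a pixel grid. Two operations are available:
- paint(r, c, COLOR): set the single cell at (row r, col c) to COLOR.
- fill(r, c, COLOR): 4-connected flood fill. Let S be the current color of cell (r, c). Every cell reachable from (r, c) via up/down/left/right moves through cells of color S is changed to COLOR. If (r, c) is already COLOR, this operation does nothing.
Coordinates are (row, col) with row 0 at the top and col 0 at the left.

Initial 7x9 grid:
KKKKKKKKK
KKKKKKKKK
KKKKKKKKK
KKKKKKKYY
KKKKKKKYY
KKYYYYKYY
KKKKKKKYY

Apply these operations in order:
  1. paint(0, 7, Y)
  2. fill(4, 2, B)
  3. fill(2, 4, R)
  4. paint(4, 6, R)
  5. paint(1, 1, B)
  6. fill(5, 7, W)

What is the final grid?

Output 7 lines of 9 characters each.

Answer: RRRRRRRYR
RBRRRRRRR
RRRRRRRRR
RRRRRRRWW
RRRRRRRWW
RRYYYYRWW
RRRRRRRWW

Derivation:
After op 1 paint(0,7,Y):
KKKKKKKYK
KKKKKKKKK
KKKKKKKKK
KKKKKKKYY
KKKKKKKYY
KKYYYYKYY
KKKKKKKYY
After op 2 fill(4,2,B) [50 cells changed]:
BBBBBBBYB
BBBBBBBBB
BBBBBBBBB
BBBBBBBYY
BBBBBBBYY
BBYYYYBYY
BBBBBBBYY
After op 3 fill(2,4,R) [50 cells changed]:
RRRRRRRYR
RRRRRRRRR
RRRRRRRRR
RRRRRRRYY
RRRRRRRYY
RRYYYYRYY
RRRRRRRYY
After op 4 paint(4,6,R):
RRRRRRRYR
RRRRRRRRR
RRRRRRRRR
RRRRRRRYY
RRRRRRRYY
RRYYYYRYY
RRRRRRRYY
After op 5 paint(1,1,B):
RRRRRRRYR
RBRRRRRRR
RRRRRRRRR
RRRRRRRYY
RRRRRRRYY
RRYYYYRYY
RRRRRRRYY
After op 6 fill(5,7,W) [8 cells changed]:
RRRRRRRYR
RBRRRRRRR
RRRRRRRRR
RRRRRRRWW
RRRRRRRWW
RRYYYYRWW
RRRRRRRWW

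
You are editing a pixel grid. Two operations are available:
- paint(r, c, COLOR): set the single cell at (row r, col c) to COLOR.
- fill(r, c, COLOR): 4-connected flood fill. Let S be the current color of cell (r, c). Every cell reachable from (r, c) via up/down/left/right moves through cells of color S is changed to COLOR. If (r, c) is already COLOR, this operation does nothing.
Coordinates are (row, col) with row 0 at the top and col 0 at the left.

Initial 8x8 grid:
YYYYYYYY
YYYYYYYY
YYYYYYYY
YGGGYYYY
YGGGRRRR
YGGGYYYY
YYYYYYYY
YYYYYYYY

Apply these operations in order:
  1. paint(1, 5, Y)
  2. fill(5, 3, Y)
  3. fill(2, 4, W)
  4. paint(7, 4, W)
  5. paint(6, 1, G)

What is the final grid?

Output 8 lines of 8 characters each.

Answer: WWWWWWWW
WWWWWWWW
WWWWWWWW
WWWWWWWW
WWWWRRRR
WWWWWWWW
WGWWWWWW
WWWWWWWW

Derivation:
After op 1 paint(1,5,Y):
YYYYYYYY
YYYYYYYY
YYYYYYYY
YGGGYYYY
YGGGRRRR
YGGGYYYY
YYYYYYYY
YYYYYYYY
After op 2 fill(5,3,Y) [9 cells changed]:
YYYYYYYY
YYYYYYYY
YYYYYYYY
YYYYYYYY
YYYYRRRR
YYYYYYYY
YYYYYYYY
YYYYYYYY
After op 3 fill(2,4,W) [60 cells changed]:
WWWWWWWW
WWWWWWWW
WWWWWWWW
WWWWWWWW
WWWWRRRR
WWWWWWWW
WWWWWWWW
WWWWWWWW
After op 4 paint(7,4,W):
WWWWWWWW
WWWWWWWW
WWWWWWWW
WWWWWWWW
WWWWRRRR
WWWWWWWW
WWWWWWWW
WWWWWWWW
After op 5 paint(6,1,G):
WWWWWWWW
WWWWWWWW
WWWWWWWW
WWWWWWWW
WWWWRRRR
WWWWWWWW
WGWWWWWW
WWWWWWWW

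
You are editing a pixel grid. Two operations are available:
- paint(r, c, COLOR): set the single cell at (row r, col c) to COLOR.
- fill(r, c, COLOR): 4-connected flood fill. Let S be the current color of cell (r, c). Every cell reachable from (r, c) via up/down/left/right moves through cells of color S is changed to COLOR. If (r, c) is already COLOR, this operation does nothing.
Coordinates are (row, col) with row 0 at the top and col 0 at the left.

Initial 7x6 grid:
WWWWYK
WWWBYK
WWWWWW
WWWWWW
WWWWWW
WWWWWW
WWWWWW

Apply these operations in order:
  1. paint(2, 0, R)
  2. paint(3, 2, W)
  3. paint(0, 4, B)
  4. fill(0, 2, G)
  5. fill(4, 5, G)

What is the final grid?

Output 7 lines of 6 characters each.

After op 1 paint(2,0,R):
WWWWYK
WWWBYK
RWWWWW
WWWWWW
WWWWWW
WWWWWW
WWWWWW
After op 2 paint(3,2,W):
WWWWYK
WWWBYK
RWWWWW
WWWWWW
WWWWWW
WWWWWW
WWWWWW
After op 3 paint(0,4,B):
WWWWBK
WWWBYK
RWWWWW
WWWWWW
WWWWWW
WWWWWW
WWWWWW
After op 4 fill(0,2,G) [36 cells changed]:
GGGGBK
GGGBYK
RGGGGG
GGGGGG
GGGGGG
GGGGGG
GGGGGG
After op 5 fill(4,5,G) [0 cells changed]:
GGGGBK
GGGBYK
RGGGGG
GGGGGG
GGGGGG
GGGGGG
GGGGGG

Answer: GGGGBK
GGGBYK
RGGGGG
GGGGGG
GGGGGG
GGGGGG
GGGGGG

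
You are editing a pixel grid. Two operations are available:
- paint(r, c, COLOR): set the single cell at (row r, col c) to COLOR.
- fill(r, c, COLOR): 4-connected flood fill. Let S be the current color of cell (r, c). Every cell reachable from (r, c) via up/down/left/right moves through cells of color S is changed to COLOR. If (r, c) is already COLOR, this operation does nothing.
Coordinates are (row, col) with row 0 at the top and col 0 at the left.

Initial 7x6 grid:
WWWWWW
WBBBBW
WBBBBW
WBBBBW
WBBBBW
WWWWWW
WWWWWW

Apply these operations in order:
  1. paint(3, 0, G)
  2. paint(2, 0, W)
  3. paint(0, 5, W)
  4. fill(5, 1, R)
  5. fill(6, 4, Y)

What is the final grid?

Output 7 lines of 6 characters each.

After op 1 paint(3,0,G):
WWWWWW
WBBBBW
WBBBBW
GBBBBW
WBBBBW
WWWWWW
WWWWWW
After op 2 paint(2,0,W):
WWWWWW
WBBBBW
WBBBBW
GBBBBW
WBBBBW
WWWWWW
WWWWWW
After op 3 paint(0,5,W):
WWWWWW
WBBBBW
WBBBBW
GBBBBW
WBBBBW
WWWWWW
WWWWWW
After op 4 fill(5,1,R) [25 cells changed]:
RRRRRR
RBBBBR
RBBBBR
GBBBBR
RBBBBR
RRRRRR
RRRRRR
After op 5 fill(6,4,Y) [25 cells changed]:
YYYYYY
YBBBBY
YBBBBY
GBBBBY
YBBBBY
YYYYYY
YYYYYY

Answer: YYYYYY
YBBBBY
YBBBBY
GBBBBY
YBBBBY
YYYYYY
YYYYYY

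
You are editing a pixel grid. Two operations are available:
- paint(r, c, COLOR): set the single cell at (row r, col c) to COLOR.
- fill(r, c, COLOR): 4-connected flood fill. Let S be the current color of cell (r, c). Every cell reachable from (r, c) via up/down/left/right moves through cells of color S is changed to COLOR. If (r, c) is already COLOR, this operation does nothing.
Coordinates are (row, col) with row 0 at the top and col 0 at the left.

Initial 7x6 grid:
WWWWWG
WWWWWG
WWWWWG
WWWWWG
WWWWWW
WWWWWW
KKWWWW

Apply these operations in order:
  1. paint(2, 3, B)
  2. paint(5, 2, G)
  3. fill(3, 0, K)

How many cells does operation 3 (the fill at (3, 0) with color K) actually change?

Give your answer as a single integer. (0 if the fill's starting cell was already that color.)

After op 1 paint(2,3,B):
WWWWWG
WWWWWG
WWWBWG
WWWWWG
WWWWWW
WWWWWW
KKWWWW
After op 2 paint(5,2,G):
WWWWWG
WWWWWG
WWWBWG
WWWWWG
WWWWWW
WWGWWW
KKWWWW
After op 3 fill(3,0,K) [34 cells changed]:
KKKKKG
KKKKKG
KKKBKG
KKKKKG
KKKKKK
KKGKKK
KKKKKK

Answer: 34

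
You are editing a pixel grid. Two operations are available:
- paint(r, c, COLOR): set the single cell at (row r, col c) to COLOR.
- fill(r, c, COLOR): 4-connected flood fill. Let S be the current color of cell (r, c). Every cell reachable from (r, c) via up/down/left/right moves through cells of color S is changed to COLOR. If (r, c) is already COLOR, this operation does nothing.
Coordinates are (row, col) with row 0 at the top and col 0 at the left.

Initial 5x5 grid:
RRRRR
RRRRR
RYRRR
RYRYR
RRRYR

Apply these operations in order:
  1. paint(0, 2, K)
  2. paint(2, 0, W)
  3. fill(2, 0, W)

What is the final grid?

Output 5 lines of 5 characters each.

After op 1 paint(0,2,K):
RRKRR
RRRRR
RYRRR
RYRYR
RRRYR
After op 2 paint(2,0,W):
RRKRR
RRRRR
WYRRR
RYRYR
RRRYR
After op 3 fill(2,0,W) [0 cells changed]:
RRKRR
RRRRR
WYRRR
RYRYR
RRRYR

Answer: RRKRR
RRRRR
WYRRR
RYRYR
RRRYR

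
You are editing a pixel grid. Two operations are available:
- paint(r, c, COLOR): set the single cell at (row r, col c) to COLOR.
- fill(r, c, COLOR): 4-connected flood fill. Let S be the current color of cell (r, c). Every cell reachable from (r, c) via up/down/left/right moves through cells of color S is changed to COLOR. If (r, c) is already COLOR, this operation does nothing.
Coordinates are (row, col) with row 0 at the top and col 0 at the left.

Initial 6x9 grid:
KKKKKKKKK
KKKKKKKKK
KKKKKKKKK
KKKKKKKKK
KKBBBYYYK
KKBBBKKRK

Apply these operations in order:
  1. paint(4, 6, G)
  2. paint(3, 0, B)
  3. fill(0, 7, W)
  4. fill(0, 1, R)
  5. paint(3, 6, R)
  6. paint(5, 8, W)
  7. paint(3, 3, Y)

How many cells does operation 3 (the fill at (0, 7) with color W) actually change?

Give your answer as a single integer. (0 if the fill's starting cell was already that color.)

Answer: 41

Derivation:
After op 1 paint(4,6,G):
KKKKKKKKK
KKKKKKKKK
KKKKKKKKK
KKKKKKKKK
KKBBBYGYK
KKBBBKKRK
After op 2 paint(3,0,B):
KKKKKKKKK
KKKKKKKKK
KKKKKKKKK
BKKKKKKKK
KKBBBYGYK
KKBBBKKRK
After op 3 fill(0,7,W) [41 cells changed]:
WWWWWWWWW
WWWWWWWWW
WWWWWWWWW
BWWWWWWWW
WWBBBYGYW
WWBBBKKRW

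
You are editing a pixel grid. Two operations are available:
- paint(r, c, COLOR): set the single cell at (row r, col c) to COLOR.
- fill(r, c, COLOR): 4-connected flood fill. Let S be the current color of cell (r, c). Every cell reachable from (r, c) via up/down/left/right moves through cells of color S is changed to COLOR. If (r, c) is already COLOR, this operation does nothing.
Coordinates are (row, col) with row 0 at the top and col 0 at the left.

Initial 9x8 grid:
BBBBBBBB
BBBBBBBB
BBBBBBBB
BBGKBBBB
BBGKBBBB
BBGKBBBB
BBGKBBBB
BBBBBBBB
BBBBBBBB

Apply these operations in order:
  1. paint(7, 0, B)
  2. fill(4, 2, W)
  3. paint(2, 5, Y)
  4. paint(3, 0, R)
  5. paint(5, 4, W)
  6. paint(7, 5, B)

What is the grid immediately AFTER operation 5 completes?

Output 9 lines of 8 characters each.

Answer: BBBBBBBB
BBBBBBBB
BBBBBYBB
RBWKBBBB
BBWKBBBB
BBWKWBBB
BBWKBBBB
BBBBBBBB
BBBBBBBB

Derivation:
After op 1 paint(7,0,B):
BBBBBBBB
BBBBBBBB
BBBBBBBB
BBGKBBBB
BBGKBBBB
BBGKBBBB
BBGKBBBB
BBBBBBBB
BBBBBBBB
After op 2 fill(4,2,W) [4 cells changed]:
BBBBBBBB
BBBBBBBB
BBBBBBBB
BBWKBBBB
BBWKBBBB
BBWKBBBB
BBWKBBBB
BBBBBBBB
BBBBBBBB
After op 3 paint(2,5,Y):
BBBBBBBB
BBBBBBBB
BBBBBYBB
BBWKBBBB
BBWKBBBB
BBWKBBBB
BBWKBBBB
BBBBBBBB
BBBBBBBB
After op 4 paint(3,0,R):
BBBBBBBB
BBBBBBBB
BBBBBYBB
RBWKBBBB
BBWKBBBB
BBWKBBBB
BBWKBBBB
BBBBBBBB
BBBBBBBB
After op 5 paint(5,4,W):
BBBBBBBB
BBBBBBBB
BBBBBYBB
RBWKBBBB
BBWKBBBB
BBWKWBBB
BBWKBBBB
BBBBBBBB
BBBBBBBB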